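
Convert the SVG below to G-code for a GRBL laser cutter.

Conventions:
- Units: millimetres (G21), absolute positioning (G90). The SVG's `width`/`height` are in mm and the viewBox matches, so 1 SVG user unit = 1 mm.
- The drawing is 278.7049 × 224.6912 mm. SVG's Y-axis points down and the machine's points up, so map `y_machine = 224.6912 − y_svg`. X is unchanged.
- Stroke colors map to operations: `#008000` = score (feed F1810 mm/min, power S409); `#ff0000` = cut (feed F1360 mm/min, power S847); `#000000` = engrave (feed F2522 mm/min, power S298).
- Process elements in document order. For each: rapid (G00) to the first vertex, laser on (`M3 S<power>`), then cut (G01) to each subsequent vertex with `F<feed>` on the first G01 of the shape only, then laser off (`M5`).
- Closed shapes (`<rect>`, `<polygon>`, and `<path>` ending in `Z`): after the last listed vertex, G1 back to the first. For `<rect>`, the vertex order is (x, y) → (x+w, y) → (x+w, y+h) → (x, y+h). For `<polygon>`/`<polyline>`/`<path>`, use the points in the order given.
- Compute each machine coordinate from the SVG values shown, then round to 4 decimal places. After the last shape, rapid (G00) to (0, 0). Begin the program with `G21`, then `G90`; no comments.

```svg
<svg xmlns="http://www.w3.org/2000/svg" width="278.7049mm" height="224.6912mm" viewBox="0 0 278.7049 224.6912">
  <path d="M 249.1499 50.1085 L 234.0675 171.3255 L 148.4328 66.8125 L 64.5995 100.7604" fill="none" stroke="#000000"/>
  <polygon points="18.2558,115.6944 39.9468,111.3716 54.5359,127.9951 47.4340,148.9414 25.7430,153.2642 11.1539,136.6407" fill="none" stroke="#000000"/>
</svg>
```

viewBox `0 0 278.7049 224.6912` with mm width/height → 1 unit = 1 mm. Flip: y_m = 224.6912 − y_svg.

**Shape 1** — `<path>` open polyline, stroke `#000000` → engrave (S298, F2522). Machine vertices: (249.1499,174.5827) → (234.0675,53.3657) → (148.4328,157.8787) → (64.5995,123.9308). Open path.

**Shape 2** — `<polygon>` regular polygon, stroke `#000000` → engrave (S298, F2522). Machine vertices: (18.2558,108.9968) → (39.9468,113.3196) → (54.5359,96.6961) → (47.4340,75.7498) → (25.7430,71.4270) → (11.1539,88.0505) → (18.2558,108.9968). Closed: final G1 returns to the first vertex.

G21
G90
G00 X249.1499 Y174.5827
M3 S298
G01 X234.0675 Y53.3657 F2522
G01 X148.4328 Y157.8787
G01 X64.5995 Y123.9308
M5
G00 X18.2558 Y108.9968
M3 S298
G01 X39.9468 Y113.3196 F2522
G01 X54.5359 Y96.6961
G01 X47.4340 Y75.7498
G01 X25.7430 Y71.4270
G01 X11.1539 Y88.0505
G01 X18.2558 Y108.9968
M5
G00 X0.0000 Y0.0000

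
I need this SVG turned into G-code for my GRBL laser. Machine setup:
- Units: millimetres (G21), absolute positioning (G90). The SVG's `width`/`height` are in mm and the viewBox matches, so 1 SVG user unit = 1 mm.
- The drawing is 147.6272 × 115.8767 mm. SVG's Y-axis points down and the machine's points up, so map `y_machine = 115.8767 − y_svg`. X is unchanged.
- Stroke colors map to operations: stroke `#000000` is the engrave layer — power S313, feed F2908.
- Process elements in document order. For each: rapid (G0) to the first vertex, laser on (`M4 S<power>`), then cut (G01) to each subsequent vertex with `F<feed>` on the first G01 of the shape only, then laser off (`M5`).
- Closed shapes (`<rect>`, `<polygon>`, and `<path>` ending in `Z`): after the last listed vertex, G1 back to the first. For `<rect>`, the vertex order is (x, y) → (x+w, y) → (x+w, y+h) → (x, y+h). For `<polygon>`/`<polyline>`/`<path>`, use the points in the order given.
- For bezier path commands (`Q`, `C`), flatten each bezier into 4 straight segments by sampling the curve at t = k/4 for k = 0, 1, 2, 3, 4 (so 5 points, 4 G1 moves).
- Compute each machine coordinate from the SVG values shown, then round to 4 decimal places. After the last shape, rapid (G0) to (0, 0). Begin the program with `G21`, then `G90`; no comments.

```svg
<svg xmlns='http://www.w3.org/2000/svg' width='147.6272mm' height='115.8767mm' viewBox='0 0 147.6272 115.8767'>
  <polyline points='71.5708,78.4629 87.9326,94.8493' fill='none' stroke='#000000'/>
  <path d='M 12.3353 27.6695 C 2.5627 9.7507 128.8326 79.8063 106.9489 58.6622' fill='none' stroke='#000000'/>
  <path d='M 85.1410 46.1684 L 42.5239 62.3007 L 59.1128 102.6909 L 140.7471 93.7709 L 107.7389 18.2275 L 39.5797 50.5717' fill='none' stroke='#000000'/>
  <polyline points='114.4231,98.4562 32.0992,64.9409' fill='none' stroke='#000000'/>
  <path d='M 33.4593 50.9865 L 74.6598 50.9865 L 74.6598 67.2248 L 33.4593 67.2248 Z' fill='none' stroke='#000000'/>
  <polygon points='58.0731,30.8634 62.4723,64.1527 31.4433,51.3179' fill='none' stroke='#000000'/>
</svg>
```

G21
G90
G0 X71.5708 Y37.4138
M4 S313
G01 X87.9326 Y21.0274 F2908
M5
G0 X12.3353 Y88.2072
M4 S313
G01 X26.0733 Y87.9507 F2908
G01 X64.1838 Y71.5014
G01 X100.0234 Y55.6568
G01 X106.9489 Y57.2145
M5
G0 X85.1410 Y69.7083
M4 S313
G01 X42.5239 Y53.5760 F2908
G01 X59.1128 Y13.1858
G01 X140.7471 Y22.1058
G01 X107.7389 Y97.6492
G01 X39.5797 Y65.3050
M5
G0 X114.4231 Y17.4205
M4 S313
G01 X32.0992 Y50.9358 F2908
M5
G0 X33.4593 Y64.8902
M4 S313
G01 X74.6598 Y64.8902 F2908
G01 X74.6598 Y48.6519
G01 X33.4593 Y48.6519
G01 X33.4593 Y64.8902
M5
G0 X58.0731 Y85.0133
M4 S313
G01 X62.4723 Y51.7240 F2908
G01 X31.4433 Y64.5588
G01 X58.0731 Y85.0133
M5
G0 X0.0000 Y0.0000

Since the viewBox matches the mm dimensions, user units are millimetres directly. The only transform is the Y-flip y_m = 115.8767 − y_svg.

Shape 1 is a line segment drawn with `<polyline>`. Its stroke #000000 means engrave at S313, F2908. After flipping Y the toolpath is (71.5708,37.4138) → (87.9326,21.0274).

Shape 2 is a cubic bezier drawn with `<path>`. Its stroke #000000 means engrave at S313, F2908. After flipping Y the toolpath is (12.3353,88.2072) → (26.0733,87.9507) → (64.1838,71.5014) → (100.0234,55.6568) → (106.9489,57.2145).

Shape 3 is a open polyline drawn with `<path>`. Its stroke #000000 means engrave at S313, F2908. After flipping Y the toolpath is (85.1410,69.7083) → (42.5239,53.5760) → (59.1128,13.1858) → (140.7471,22.1058) → (107.7389,97.6492) → (39.5797,65.3050).

Shape 4 is a line segment drawn with `<polyline>`. Its stroke #000000 means engrave at S313, F2908. After flipping Y the toolpath is (114.4231,17.4205) → (32.0992,50.9358).

Shape 5 is a rectangle drawn with `<path>`. Its stroke #000000 means engrave at S313, F2908. After flipping Y the toolpath is (33.4593,64.8902) → (74.6598,64.8902) → (74.6598,48.6519) → (33.4593,48.6519) → (33.4593,64.8902), returning to the start.

Shape 6 is a regular polygon drawn with `<polygon>`. Its stroke #000000 means engrave at S313, F2908. After flipping Y the toolpath is (58.0731,85.0133) → (62.4723,51.7240) → (31.4433,64.5588) → (58.0731,85.0133), returning to the start.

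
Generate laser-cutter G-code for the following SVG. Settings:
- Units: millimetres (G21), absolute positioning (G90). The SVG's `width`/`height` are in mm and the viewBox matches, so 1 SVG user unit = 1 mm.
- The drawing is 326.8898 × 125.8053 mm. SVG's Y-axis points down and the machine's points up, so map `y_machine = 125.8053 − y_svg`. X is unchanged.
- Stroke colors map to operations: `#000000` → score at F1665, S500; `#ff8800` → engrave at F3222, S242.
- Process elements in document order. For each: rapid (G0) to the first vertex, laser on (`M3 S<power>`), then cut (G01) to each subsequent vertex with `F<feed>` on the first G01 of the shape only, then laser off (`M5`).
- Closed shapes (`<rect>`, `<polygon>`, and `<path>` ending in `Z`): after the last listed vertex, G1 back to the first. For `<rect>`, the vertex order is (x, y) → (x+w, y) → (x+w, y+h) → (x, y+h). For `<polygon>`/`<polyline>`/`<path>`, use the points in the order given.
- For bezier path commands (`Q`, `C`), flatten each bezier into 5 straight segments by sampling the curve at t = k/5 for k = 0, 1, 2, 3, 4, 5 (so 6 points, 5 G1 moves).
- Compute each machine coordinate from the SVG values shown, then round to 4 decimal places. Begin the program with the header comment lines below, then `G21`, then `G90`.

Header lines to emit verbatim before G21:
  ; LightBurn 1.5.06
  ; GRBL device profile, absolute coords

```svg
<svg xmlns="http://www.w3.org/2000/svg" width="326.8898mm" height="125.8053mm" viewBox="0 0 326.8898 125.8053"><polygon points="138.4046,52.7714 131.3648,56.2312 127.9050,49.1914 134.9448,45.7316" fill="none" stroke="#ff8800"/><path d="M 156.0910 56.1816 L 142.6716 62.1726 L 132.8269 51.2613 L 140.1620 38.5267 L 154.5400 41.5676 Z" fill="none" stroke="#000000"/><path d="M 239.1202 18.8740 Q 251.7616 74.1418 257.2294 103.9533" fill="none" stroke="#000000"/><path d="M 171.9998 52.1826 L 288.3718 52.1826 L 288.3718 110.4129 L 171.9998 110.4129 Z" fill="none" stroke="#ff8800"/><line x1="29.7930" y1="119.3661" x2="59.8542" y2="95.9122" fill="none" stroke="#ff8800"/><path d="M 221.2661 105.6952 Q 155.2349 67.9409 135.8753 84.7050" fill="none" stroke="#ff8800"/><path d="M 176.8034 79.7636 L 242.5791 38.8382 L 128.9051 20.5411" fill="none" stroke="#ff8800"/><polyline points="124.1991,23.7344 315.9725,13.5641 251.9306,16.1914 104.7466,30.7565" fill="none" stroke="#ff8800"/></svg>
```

Since the viewBox matches the mm dimensions, user units are millimetres directly. The only transform is the Y-flip y_m = 125.8053 − y_svg.

Shape 1 is a regular polygon drawn with `<polygon>`. Its stroke #ff8800 means engrave at S242, F3222. After flipping Y the toolpath is (138.4046,73.0339) → (131.3648,69.5741) → (127.9050,76.6139) → (134.9448,80.0737) → (138.4046,73.0339), returning to the start.

Shape 2 is a regular polygon drawn with `<path>`. Its stroke #000000 means score at S500, F1665. After flipping Y the toolpath is (156.0910,69.6237) → (142.6716,63.6327) → (132.8269,74.5440) → (140.1620,87.2786) → (154.5400,84.2377) → (156.0910,69.6237), returning to the start.

Shape 3 is a quadratic bezier drawn with `<path>`. Its stroke #000000 means score at S500, F1665. After flipping Y the toolpath is (239.1202,106.9313) → (243.8898,85.8424) → (248.0855,66.7901) → (251.7074,49.7742) → (254.7553,34.7949) → (257.2294,21.8520).

Shape 4 is a rectangle drawn with `<path>`. Its stroke #ff8800 means engrave at S242, F3222. After flipping Y the toolpath is (171.9998,73.6227) → (288.3718,73.6227) → (288.3718,15.3924) → (171.9998,15.3924) → (171.9998,73.6227), returning to the start.

Shape 5 is a line segment drawn with `<line>`. Its stroke #ff8800 means engrave at S242, F3222. After flipping Y the toolpath is (29.7930,6.4392) → (59.8542,29.8931).

Shape 6 is a quadratic bezier drawn with `<path>`. Its stroke #ff8800 means engrave at S242, F3222. After flipping Y the toolpath is (221.2661,20.1101) → (196.7205,33.0311) → (175.9086,41.5906) → (158.8304,45.7886) → (145.4860,45.6252) → (135.8753,41.1003).

Shape 7 is a open polyline drawn with `<path>`. Its stroke #ff8800 means engrave at S242, F3222. After flipping Y the toolpath is (176.8034,46.0417) → (242.5791,86.9671) → (128.9051,105.2642).

Shape 8 is a open polyline drawn with `<polyline>`. Its stroke #ff8800 means engrave at S242, F3222. After flipping Y the toolpath is (124.1991,102.0709) → (315.9725,112.2412) → (251.9306,109.6139) → (104.7466,95.0488).

; LightBurn 1.5.06
; GRBL device profile, absolute coords
G21
G90
G0 X138.4046 Y73.0339
M3 S242
G01 X131.3648 Y69.5741 F3222
G01 X127.9050 Y76.6139
G01 X134.9448 Y80.0737
G01 X138.4046 Y73.0339
M5
G0 X156.0910 Y69.6237
M3 S500
G01 X142.6716 Y63.6327 F1665
G01 X132.8269 Y74.5440
G01 X140.1620 Y87.2786
G01 X154.5400 Y84.2377
G01 X156.0910 Y69.6237
M5
G0 X239.1202 Y106.9313
M3 S500
G01 X243.8898 Y85.8424 F1665
G01 X248.0855 Y66.7901
G01 X251.7074 Y49.7742
G01 X254.7553 Y34.7949
G01 X257.2294 Y21.8520
M5
G0 X171.9998 Y73.6227
M3 S242
G01 X288.3718 Y73.6227 F3222
G01 X288.3718 Y15.3924
G01 X171.9998 Y15.3924
G01 X171.9998 Y73.6227
M5
G0 X29.7930 Y6.4392
M3 S242
G01 X59.8542 Y29.8931 F3222
M5
G0 X221.2661 Y20.1101
M3 S242
G01 X196.7205 Y33.0311 F3222
G01 X175.9086 Y41.5906
G01 X158.8304 Y45.7886
G01 X145.4860 Y45.6252
G01 X135.8753 Y41.1003
M5
G0 X176.8034 Y46.0417
M3 S242
G01 X242.5791 Y86.9671 F3222
G01 X128.9051 Y105.2642
M5
G0 X124.1991 Y102.0709
M3 S242
G01 X315.9725 Y112.2412 F3222
G01 X251.9306 Y109.6139
G01 X104.7466 Y95.0488
M5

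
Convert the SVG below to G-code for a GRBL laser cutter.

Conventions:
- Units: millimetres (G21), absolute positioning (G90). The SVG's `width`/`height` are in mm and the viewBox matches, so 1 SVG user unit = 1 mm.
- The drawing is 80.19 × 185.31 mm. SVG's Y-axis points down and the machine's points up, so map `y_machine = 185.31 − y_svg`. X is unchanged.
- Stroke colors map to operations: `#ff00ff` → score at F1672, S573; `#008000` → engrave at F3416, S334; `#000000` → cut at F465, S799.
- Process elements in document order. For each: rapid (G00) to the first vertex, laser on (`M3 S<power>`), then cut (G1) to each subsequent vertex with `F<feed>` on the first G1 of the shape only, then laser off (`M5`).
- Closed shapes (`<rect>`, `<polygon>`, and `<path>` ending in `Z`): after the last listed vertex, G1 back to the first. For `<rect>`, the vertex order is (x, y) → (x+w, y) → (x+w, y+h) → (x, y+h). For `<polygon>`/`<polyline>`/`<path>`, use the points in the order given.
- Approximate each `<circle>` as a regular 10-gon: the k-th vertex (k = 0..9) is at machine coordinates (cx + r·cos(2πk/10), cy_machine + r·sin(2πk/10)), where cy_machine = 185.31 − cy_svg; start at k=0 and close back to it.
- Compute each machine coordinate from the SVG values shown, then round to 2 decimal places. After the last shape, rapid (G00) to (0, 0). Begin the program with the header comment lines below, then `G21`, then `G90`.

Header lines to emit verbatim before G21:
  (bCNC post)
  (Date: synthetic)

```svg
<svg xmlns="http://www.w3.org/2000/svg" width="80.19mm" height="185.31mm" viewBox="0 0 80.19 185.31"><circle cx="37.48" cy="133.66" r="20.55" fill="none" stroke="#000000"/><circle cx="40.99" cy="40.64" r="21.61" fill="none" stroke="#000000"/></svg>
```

viewBox `0 0 80.19 185.31` with mm width/height → 1 unit = 1 mm. Flip: y_m = 185.31 − y_svg.

**Shape 1** — `<circle>` circle, stroke `#000000` → cut (S799, F465). Machine vertices: (58.03,51.65) → (54.11,63.73) → (43.83,71.19) → (31.13,71.19) → (20.85,63.73) → (16.93,51.65) → (20.85,39.57) → (31.13,32.11) → (43.83,32.11) → (54.11,39.57) → (58.03,51.65). Closed: final G1 returns to the first vertex.

**Shape 2** — `<circle>` circle, stroke `#000000` → cut (S799, F465). Machine vertices: (62.60,144.67) → (58.47,157.37) → (47.67,165.22) → (34.31,165.22) → (23.51,157.37) → (19.38,144.67) → (23.51,131.97) → (34.31,124.12) → (47.67,124.12) → (58.47,131.97) → (62.60,144.67). Closed: final G1 returns to the first vertex.

(bCNC post)
(Date: synthetic)
G21
G90
G00 X58.03 Y51.65
M3 S799
G1 X54.11 Y63.73 F465
G1 X43.83 Y71.19
G1 X31.13 Y71.19
G1 X20.85 Y63.73
G1 X16.93 Y51.65
G1 X20.85 Y39.57
G1 X31.13 Y32.11
G1 X43.83 Y32.11
G1 X54.11 Y39.57
G1 X58.03 Y51.65
M5
G00 X62.60 Y144.67
M3 S799
G1 X58.47 Y157.37 F465
G1 X47.67 Y165.22
G1 X34.31 Y165.22
G1 X23.51 Y157.37
G1 X19.38 Y144.67
G1 X23.51 Y131.97
G1 X34.31 Y124.12
G1 X47.67 Y124.12
G1 X58.47 Y131.97
G1 X62.60 Y144.67
M5
G00 X0.00 Y0.00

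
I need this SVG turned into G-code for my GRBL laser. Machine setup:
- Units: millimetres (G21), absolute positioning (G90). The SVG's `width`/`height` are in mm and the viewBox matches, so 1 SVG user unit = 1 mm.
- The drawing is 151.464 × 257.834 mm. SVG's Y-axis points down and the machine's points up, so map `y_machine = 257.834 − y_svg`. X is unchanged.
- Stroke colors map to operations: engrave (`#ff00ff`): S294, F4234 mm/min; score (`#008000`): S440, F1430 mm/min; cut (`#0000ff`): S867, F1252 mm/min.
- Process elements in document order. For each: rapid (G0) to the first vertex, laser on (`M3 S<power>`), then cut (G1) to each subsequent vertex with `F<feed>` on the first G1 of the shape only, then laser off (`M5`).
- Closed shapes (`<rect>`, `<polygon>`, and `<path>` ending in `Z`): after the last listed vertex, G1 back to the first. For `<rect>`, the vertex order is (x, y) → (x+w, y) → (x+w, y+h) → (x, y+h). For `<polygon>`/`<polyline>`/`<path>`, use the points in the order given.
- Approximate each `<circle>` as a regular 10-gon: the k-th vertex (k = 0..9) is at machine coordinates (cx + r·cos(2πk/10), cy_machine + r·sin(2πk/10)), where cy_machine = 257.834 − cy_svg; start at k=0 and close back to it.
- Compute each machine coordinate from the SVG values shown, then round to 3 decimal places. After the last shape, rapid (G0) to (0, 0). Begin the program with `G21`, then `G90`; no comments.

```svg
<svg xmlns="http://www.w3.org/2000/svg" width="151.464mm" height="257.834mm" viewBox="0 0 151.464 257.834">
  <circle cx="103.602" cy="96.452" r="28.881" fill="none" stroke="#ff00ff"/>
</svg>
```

G21
G90
G0 X132.483 Y161.382
M3 S294
G1 X126.967 Y178.358 F4234
G1 X112.527 Y188.849
G1 X94.677 Y188.849
G1 X80.237 Y178.358
G1 X74.721 Y161.382
G1 X80.237 Y144.406
G1 X94.677 Y133.915
G1 X112.527 Y133.915
G1 X126.967 Y144.406
G1 X132.483 Y161.382
M5
G0 X0.000 Y0.000

1 u = 1 mm; y_m = 257.834 − y.

[1] `<circle>` circle, #ff00ff→engrave S294 F4234: (132.483,161.382) → (126.967,178.358) → (112.527,188.849) → (94.677,188.849) → (80.237,178.358) → (74.721,161.382) → (80.237,144.406) → (94.677,133.915) → (112.527,133.915) → (126.967,144.406) → (132.483,161.382) (closed)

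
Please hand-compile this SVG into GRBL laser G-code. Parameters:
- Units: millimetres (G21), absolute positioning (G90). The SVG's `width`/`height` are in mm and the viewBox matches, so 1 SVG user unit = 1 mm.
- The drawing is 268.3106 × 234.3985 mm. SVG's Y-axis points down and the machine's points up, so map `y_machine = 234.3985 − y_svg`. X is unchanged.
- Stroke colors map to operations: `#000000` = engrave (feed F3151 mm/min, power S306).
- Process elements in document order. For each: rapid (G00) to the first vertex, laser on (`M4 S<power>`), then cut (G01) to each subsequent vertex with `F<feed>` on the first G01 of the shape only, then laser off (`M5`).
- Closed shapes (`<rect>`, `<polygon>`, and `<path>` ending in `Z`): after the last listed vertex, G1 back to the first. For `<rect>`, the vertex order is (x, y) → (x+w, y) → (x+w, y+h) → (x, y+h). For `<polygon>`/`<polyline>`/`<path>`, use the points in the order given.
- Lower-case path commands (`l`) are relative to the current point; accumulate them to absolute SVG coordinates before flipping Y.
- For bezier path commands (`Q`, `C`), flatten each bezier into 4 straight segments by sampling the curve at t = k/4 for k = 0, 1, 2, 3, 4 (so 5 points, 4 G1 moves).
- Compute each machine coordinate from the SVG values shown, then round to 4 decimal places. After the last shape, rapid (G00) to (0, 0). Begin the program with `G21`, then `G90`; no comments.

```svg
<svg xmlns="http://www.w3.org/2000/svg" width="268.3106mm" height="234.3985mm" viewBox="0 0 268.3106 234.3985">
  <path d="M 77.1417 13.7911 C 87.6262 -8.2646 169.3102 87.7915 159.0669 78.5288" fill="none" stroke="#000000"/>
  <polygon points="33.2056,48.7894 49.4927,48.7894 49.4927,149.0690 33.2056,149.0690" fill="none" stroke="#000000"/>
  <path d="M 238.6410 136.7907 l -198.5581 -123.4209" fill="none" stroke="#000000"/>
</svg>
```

G21
G90
G00 X77.1417 Y220.6074
M4 S306
G01 X95.8061 Y218.4943 F3151
G01 X125.8772 Y193.0359
G01 X152.0619 Y165.1788
G01 X159.0669 Y155.8697
M5
G00 X33.2056 Y185.6091
M4 S306
G01 X49.4927 Y185.6091 F3151
G01 X49.4927 Y85.3295
G01 X33.2056 Y85.3295
G01 X33.2056 Y185.6091
M5
G00 X238.6410 Y97.6078
M4 S306
G01 X40.0829 Y221.0287 F3151
M5
G00 X0.0000 Y0.0000

viewBox `0 0 268.3106 234.3985` with mm width/height → 1 unit = 1 mm. Flip: y_m = 234.3985 − y_svg.

**Shape 1** — `<path>` cubic bezier, stroke `#000000` → engrave (S306, F3151). Control points (SVG): P0=(77.1417,13.7911), P1=(87.6262,-8.2646), P2=(169.3102,87.7915), P3=(159.0669,78.5288); sampled at t=k/4. Machine vertices: (77.1417,220.6074) → (95.8061,218.4943) → (125.8772,193.0359) → (152.0619,165.1788) → (159.0669,155.8697). Open path.

**Shape 2** — `<polygon>` rectangle, stroke `#000000` → engrave (S306, F3151). Machine vertices: (33.2056,185.6091) → (49.4927,185.6091) → (49.4927,85.3295) → (33.2056,85.3295) → (33.2056,185.6091). Closed: final G1 returns to the first vertex.

**Shape 3** — `<path>` line segment, stroke `#000000` → engrave (S306, F3151). Machine vertices: (238.6410,97.6078) → (40.0829,221.0287). Open path.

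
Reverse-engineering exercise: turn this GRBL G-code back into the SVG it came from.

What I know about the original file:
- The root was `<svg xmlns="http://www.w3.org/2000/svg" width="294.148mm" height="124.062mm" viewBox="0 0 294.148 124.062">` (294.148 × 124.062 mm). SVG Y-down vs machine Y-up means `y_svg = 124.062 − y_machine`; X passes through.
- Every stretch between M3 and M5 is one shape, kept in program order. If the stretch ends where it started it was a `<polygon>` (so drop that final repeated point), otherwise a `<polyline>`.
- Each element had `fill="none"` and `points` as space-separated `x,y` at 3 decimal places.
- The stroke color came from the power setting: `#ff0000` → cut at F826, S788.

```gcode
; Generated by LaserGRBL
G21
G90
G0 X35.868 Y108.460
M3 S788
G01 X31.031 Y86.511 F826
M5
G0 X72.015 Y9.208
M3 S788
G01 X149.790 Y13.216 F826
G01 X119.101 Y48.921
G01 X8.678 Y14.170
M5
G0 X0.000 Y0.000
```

<svg xmlns="http://www.w3.org/2000/svg" width="294.148mm" height="124.062mm" viewBox="0 0 294.148 124.062">
  <polyline points="35.868,15.602 31.031,37.551" fill="none" stroke="#ff0000"/>
  <polyline points="72.015,114.854 149.790,110.846 119.101,75.141 8.678,109.892" fill="none" stroke="#ff0000"/>
</svg>

Machine Y-up, SVG Y-down with viewBox height 124.062, so y_svg = 124.062 − y_machine; X carries over. Every run uses S788, so all elements get stroke `#ff0000` (cut).

Run 1: The run is open, so emit a `<polyline>` with points (Y-flipped): 35.868,15.602 31.031,37.551.

Run 2: The run is open, so emit a `<polyline>` with points (Y-flipped): 72.015,114.854 149.790,110.846 119.101,75.141 8.678,109.892.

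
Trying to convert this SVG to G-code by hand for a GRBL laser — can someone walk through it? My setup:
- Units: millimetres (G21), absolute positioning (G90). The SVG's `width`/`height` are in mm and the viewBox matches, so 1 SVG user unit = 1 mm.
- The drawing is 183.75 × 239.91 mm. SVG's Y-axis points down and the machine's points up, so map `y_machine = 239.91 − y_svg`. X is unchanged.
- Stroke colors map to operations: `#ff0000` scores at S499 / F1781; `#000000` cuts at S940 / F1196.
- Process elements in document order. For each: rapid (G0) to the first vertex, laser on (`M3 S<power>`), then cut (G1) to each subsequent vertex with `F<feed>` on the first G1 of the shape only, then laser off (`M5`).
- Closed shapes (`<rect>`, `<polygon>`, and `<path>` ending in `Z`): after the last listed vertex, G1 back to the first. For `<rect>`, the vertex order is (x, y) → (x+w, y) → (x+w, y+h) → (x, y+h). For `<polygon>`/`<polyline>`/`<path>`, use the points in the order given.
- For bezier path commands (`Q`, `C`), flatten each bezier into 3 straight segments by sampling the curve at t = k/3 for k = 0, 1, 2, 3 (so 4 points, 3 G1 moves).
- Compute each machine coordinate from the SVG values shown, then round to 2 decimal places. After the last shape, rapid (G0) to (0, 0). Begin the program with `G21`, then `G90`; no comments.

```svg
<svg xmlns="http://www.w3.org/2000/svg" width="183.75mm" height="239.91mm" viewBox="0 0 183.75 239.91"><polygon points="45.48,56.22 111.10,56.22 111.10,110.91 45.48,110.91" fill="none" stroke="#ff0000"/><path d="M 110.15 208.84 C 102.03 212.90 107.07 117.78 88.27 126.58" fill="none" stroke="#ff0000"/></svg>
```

1 u = 1 mm; y_m = 239.91 − y.

[1] `<polygon>` rectangle, #ff0000→score S499 F1781: (45.48,183.69) → (111.10,183.69) → (111.10,129.00) → (45.48,129.00) → (45.48,183.69) (closed)

[2] `<path>` cubic bezier, #ff0000→score S499 F1781: (110.15,31.07) → (105.05,52.55) → (100.49,95.01) → (88.27,113.33)

G21
G90
G0 X45.48 Y183.69
M3 S499
G1 X111.10 Y183.69 F1781
G1 X111.10 Y129.00
G1 X45.48 Y129.00
G1 X45.48 Y183.69
M5
G0 X110.15 Y31.07
M3 S499
G1 X105.05 Y52.55 F1781
G1 X100.49 Y95.01
G1 X88.27 Y113.33
M5
G0 X0.00 Y0.00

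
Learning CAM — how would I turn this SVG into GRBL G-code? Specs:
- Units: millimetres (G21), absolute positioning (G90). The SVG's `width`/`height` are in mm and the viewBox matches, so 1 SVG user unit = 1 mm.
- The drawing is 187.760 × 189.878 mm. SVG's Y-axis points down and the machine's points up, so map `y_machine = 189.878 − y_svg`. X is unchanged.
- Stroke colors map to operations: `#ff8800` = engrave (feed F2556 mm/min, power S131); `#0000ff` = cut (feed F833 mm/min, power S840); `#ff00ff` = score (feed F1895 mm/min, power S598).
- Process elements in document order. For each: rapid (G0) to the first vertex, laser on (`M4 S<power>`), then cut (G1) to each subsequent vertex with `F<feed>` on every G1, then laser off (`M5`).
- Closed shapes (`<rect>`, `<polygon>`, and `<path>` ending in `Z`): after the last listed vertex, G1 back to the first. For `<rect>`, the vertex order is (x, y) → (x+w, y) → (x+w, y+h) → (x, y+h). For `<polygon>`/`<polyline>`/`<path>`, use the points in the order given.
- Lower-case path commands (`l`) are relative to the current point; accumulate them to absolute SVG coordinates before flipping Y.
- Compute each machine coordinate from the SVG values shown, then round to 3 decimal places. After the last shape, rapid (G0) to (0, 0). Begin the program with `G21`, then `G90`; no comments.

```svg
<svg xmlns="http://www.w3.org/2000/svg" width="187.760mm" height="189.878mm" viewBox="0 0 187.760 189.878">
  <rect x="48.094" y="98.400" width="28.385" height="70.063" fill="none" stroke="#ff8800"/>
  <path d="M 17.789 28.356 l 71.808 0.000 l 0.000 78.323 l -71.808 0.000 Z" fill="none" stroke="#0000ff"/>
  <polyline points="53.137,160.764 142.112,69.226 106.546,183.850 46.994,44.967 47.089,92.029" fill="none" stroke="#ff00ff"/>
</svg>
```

Since the viewBox matches the mm dimensions, user units are millimetres directly. The only transform is the Y-flip y_m = 189.878 − y_svg.

Shape 1 is a rectangle drawn with `<rect>`. Its stroke #ff8800 means engrave at S131, F2556. After flipping Y the toolpath is (48.094,91.478) → (76.479,91.478) → (76.479,21.415) → (48.094,21.415) → (48.094,91.478), returning to the start.

Shape 2 is a rectangle drawn with `<path>`. Its stroke #0000ff means cut at S840, F833. After flipping Y the toolpath is (17.789,161.522) → (89.597,161.522) → (89.597,83.199) → (17.789,83.199) → (17.789,161.522), returning to the start.

Shape 3 is a open polyline drawn with `<polyline>`. Its stroke #ff00ff means score at S598, F1895. After flipping Y the toolpath is (53.137,29.114) → (142.112,120.652) → (106.546,6.028) → (46.994,144.911) → (47.089,97.849).

G21
G90
G0 X48.094 Y91.478
M4 S131
G1 X76.479 Y91.478 F2556
G1 X76.479 Y21.415 F2556
G1 X48.094 Y21.415 F2556
G1 X48.094 Y91.478 F2556
M5
G0 X17.789 Y161.522
M4 S840
G1 X89.597 Y161.522 F833
G1 X89.597 Y83.199 F833
G1 X17.789 Y83.199 F833
G1 X17.789 Y161.522 F833
M5
G0 X53.137 Y29.114
M4 S598
G1 X142.112 Y120.652 F1895
G1 X106.546 Y6.028 F1895
G1 X46.994 Y144.911 F1895
G1 X47.089 Y97.849 F1895
M5
G0 X0.000 Y0.000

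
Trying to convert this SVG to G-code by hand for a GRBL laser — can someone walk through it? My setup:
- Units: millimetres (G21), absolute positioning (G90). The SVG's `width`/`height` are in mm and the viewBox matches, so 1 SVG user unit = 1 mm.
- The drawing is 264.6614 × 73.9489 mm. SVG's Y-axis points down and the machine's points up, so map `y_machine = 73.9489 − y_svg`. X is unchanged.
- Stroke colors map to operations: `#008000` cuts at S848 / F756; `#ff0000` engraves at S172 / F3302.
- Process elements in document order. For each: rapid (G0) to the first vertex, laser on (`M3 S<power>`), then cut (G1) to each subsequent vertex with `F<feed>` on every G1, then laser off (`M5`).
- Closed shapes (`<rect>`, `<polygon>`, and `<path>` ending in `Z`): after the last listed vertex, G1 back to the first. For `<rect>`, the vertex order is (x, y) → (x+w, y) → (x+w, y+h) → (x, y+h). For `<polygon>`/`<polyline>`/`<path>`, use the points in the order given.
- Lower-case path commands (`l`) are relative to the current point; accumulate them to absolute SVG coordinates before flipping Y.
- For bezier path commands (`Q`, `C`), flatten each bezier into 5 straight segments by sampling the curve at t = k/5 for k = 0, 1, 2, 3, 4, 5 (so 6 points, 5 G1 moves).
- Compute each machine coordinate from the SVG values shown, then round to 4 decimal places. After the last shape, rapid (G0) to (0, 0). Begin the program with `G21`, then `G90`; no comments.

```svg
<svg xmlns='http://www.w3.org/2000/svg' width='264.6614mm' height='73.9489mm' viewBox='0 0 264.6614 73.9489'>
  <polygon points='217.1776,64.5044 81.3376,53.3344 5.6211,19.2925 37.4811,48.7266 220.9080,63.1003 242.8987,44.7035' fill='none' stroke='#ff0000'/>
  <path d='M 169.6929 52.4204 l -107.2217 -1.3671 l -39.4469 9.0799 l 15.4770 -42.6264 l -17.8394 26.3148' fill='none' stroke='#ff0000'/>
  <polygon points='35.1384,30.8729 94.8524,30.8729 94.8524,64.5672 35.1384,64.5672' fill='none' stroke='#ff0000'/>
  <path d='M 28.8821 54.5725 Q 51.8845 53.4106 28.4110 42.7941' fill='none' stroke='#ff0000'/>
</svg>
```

G21
G90
G0 X217.1776 Y9.4445
M3 S172
G1 X81.3376 Y20.6145 F3302
G1 X5.6211 Y54.6564 F3302
G1 X37.4811 Y25.2223 F3302
G1 X220.9080 Y10.8486 F3302
G1 X242.8987 Y29.2454 F3302
G1 X217.1776 Y9.4445 F3302
M5
G0 X169.6929 Y21.5285
M3 S172
G1 X62.4712 Y22.8956 F3302
G1 X23.0243 Y13.8157 F3302
G1 X38.5013 Y56.4421 F3302
G1 X20.6619 Y30.1273 F3302
M5
G0 X35.1384 Y43.0760
M3 S172
G1 X94.8524 Y43.0760 F3302
G1 X94.8524 Y9.3817 F3302
G1 X35.1384 Y9.3817 F3302
G1 X35.1384 Y43.0760 F3302
M5
G0 X28.8821 Y19.3764
M3 S172
G1 X36.2240 Y20.2193 F3302
G1 X39.8479 Y21.8187 F3302
G1 X39.7537 Y24.1743 F3302
G1 X35.9414 Y27.2864 F3302
G1 X28.4110 Y31.1548 F3302
M5
G0 X0.0000 Y0.0000

Since the viewBox matches the mm dimensions, user units are millimetres directly. The only transform is the Y-flip y_m = 73.9489 − y_svg.

Shape 1 is a closed polygon drawn with `<polygon>`. Its stroke #ff0000 means engrave at S172, F3302. After flipping Y the toolpath is (217.1776,9.4445) → (81.3376,20.6145) → (5.6211,54.6564) → (37.4811,25.2223) → (220.9080,10.8486) → (242.8987,29.2454) → (217.1776,9.4445), returning to the start.

Shape 2 is a open polyline drawn with `<path>`. Its stroke #ff0000 means engrave at S172, F3302. After flipping Y the toolpath is (169.6929,21.5285) → (62.4712,22.8956) → (23.0243,13.8157) → (38.5013,56.4421) → (20.6619,30.1273).

Shape 3 is a rectangle drawn with `<polygon>`. Its stroke #ff0000 means engrave at S172, F3302. After flipping Y the toolpath is (35.1384,43.0760) → (94.8524,43.0760) → (94.8524,9.3817) → (35.1384,9.3817) → (35.1384,43.0760), returning to the start.

Shape 4 is a quadratic bezier drawn with `<path>`. Its stroke #ff0000 means engrave at S172, F3302. After flipping Y the toolpath is (28.8821,19.3764) → (36.2240,20.2193) → (39.8479,21.8187) → (39.7537,24.1743) → (35.9414,27.2864) → (28.4110,31.1548).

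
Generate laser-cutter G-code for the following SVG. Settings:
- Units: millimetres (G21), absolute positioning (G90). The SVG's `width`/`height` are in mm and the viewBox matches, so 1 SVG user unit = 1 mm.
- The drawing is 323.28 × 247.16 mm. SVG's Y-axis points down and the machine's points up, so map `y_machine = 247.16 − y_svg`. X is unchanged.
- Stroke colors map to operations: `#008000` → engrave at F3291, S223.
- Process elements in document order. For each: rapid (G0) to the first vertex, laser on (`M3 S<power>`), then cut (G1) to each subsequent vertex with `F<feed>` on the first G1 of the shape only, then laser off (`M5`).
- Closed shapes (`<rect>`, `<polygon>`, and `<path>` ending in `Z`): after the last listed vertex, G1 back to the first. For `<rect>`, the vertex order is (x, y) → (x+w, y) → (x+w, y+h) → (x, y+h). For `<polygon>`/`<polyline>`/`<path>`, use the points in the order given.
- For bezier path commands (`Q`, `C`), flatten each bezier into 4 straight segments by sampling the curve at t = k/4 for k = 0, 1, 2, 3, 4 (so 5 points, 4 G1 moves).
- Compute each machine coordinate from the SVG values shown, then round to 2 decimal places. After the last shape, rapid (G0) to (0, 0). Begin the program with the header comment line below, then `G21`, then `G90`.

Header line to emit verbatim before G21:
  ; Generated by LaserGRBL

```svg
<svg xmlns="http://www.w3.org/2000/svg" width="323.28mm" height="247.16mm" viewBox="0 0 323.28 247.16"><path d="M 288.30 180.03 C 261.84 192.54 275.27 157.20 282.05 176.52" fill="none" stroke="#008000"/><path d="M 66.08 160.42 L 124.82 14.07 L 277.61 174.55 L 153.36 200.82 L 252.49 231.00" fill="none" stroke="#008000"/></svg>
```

; Generated by LaserGRBL
G21
G90
G0 X288.30 Y67.13
M3 S223
G1 X275.21 Y65.12 F3291
G1 X272.71 Y71.44
G1 X276.45 Y76.48
G1 X282.05 Y70.64
M5
G0 X66.08 Y86.74
M3 S223
G1 X124.82 Y233.09 F3291
G1 X277.61 Y72.61
G1 X153.36 Y46.34
G1 X252.49 Y16.16
M5
G0 X0.00 Y0.00

viewBox `0 0 323.28 247.16` with mm width/height → 1 unit = 1 mm. Flip: y_m = 247.16 − y_svg.

**Shape 1** — `<path>` cubic bezier, stroke `#008000` → engrave (S223, F3291). Control points (SVG): P0=(288.30,180.03), P1=(261.84,192.54), P2=(275.27,157.20), P3=(282.05,176.52); sampled at t=k/4. Machine vertices: (288.30,67.13) → (275.21,65.12) → (272.71,71.44) → (276.45,76.48) → (282.05,70.64). Open path.

**Shape 2** — `<path>` open polyline, stroke `#008000` → engrave (S223, F3291). Machine vertices: (66.08,86.74) → (124.82,233.09) → (277.61,72.61) → (153.36,46.34) → (252.49,16.16). Open path.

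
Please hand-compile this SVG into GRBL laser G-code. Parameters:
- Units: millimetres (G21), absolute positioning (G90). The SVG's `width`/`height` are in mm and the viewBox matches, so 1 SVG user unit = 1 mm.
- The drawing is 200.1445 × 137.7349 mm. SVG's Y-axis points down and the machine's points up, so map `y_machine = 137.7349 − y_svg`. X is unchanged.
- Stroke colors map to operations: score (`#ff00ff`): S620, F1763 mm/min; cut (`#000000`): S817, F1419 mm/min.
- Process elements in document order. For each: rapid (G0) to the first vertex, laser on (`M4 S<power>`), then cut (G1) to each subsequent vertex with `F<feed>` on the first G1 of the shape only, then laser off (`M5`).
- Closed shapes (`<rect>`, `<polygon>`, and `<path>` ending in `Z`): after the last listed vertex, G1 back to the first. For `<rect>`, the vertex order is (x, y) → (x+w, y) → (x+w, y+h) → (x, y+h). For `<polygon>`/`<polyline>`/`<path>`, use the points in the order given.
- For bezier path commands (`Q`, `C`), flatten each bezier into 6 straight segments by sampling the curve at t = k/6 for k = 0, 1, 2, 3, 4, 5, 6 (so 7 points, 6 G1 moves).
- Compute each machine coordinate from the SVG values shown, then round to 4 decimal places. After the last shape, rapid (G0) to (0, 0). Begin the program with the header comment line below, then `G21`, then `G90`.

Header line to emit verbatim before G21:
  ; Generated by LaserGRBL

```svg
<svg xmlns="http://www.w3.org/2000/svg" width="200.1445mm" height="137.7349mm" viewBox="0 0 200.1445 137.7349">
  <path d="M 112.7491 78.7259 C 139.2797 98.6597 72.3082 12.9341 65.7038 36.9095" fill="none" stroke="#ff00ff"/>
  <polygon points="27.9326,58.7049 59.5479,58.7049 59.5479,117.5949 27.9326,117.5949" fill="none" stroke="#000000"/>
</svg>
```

viewBox `0 0 200.1445 137.7349` with mm width/height → 1 unit = 1 mm. Flip: y_m = 137.7349 − y_svg.

**Shape 1** — `<path>` cubic bezier, stroke `#ff00ff` → score (S620, F1763). Control points (SVG): P0=(112.7491,78.7259), P1=(139.2797,98.6597), P2=(72.3082,12.9341), P3=(65.7038,36.9095); sampled at t=k/6. Machine vertices: (112.7491,59.0090) → (118.9349,56.8500) → (113.8112,66.3187) → (101.6521,81.4328) → (86.7317,96.2101) → (73.3242,104.6684) → (65.7038,100.8254). Open path.

**Shape 2** — `<polygon>` rectangle, stroke `#000000` → cut (S817, F1419). Machine vertices: (27.9326,79.0300) → (59.5479,79.0300) → (59.5479,20.1400) → (27.9326,20.1400) → (27.9326,79.0300). Closed: final G1 returns to the first vertex.

; Generated by LaserGRBL
G21
G90
G0 X112.7491 Y59.0090
M4 S620
G1 X118.9349 Y56.8500 F1763
G1 X113.8112 Y66.3187
G1 X101.6521 Y81.4328
G1 X86.7317 Y96.2101
G1 X73.3242 Y104.6684
G1 X65.7038 Y100.8254
M5
G0 X27.9326 Y79.0300
M4 S817
G1 X59.5479 Y79.0300 F1419
G1 X59.5479 Y20.1400
G1 X27.9326 Y20.1400
G1 X27.9326 Y79.0300
M5
G0 X0.0000 Y0.0000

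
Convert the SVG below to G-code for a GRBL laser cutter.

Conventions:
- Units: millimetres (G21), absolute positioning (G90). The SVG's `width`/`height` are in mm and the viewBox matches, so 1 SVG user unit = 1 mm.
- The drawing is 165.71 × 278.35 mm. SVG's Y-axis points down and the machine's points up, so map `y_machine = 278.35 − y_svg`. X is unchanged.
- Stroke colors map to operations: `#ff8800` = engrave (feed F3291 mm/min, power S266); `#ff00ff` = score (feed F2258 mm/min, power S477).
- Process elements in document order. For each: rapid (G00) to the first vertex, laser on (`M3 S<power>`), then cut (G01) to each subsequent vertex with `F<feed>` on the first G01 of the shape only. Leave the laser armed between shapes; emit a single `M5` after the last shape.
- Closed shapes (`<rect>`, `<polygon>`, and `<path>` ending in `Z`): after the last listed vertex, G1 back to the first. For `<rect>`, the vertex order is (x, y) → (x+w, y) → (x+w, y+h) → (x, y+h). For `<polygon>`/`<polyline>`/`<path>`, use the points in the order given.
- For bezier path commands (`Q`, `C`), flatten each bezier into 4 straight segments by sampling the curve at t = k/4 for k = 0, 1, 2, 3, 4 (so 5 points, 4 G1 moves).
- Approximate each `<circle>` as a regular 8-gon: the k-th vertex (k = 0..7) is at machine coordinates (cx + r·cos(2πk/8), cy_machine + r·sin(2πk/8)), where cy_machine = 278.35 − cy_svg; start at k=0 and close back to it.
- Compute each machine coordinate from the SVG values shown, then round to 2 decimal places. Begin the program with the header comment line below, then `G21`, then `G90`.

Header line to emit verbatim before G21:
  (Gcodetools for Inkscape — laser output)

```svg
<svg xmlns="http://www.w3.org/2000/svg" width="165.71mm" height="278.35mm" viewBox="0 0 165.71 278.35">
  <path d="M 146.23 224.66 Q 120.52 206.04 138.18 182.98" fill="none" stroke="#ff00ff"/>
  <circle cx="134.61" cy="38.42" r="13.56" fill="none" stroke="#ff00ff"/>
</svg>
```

(Gcodetools for Inkscape — laser output)
G21
G90
G00 X146.23 Y53.69
M3 S477
G01 X136.09 Y63.28 F2258
G01 X131.36 Y73.42
G01 X132.06 Y84.12
G01 X138.18 Y95.37
G00 X148.17 Y239.93
M3 S477
G01 X144.20 Y249.52 F2258
G01 X134.61 Y253.49
G01 X125.02 Y249.52
G01 X121.05 Y239.93
G01 X125.02 Y230.34
G01 X134.61 Y226.37
G01 X144.20 Y230.34
G01 X148.17 Y239.93
M5

viewBox `0 0 165.71 278.35` with mm width/height → 1 unit = 1 mm. Flip: y_m = 278.35 − y_svg.

**Shape 1** — `<path>` quadratic bezier, stroke `#ff00ff` → score (S477, F2258). Control points (SVG): P0=(146.23,224.66), P1=(120.52,206.04), P2=(138.18,182.98); sampled at t=k/4. Machine vertices: (146.23,53.69) → (136.09,63.28) → (131.36,73.42) → (132.06,84.12) → (138.18,95.37). Open path.

**Shape 2** — `<circle>` circle, stroke `#ff00ff` → score (S477, F2258). Machine vertices: (148.17,239.93) → (144.20,249.52) → (134.61,253.49) → (125.02,249.52) → (121.05,239.93) → (125.02,230.34) → (134.61,226.37) → (144.20,230.34) → (148.17,239.93). Closed: final G1 returns to the first vertex.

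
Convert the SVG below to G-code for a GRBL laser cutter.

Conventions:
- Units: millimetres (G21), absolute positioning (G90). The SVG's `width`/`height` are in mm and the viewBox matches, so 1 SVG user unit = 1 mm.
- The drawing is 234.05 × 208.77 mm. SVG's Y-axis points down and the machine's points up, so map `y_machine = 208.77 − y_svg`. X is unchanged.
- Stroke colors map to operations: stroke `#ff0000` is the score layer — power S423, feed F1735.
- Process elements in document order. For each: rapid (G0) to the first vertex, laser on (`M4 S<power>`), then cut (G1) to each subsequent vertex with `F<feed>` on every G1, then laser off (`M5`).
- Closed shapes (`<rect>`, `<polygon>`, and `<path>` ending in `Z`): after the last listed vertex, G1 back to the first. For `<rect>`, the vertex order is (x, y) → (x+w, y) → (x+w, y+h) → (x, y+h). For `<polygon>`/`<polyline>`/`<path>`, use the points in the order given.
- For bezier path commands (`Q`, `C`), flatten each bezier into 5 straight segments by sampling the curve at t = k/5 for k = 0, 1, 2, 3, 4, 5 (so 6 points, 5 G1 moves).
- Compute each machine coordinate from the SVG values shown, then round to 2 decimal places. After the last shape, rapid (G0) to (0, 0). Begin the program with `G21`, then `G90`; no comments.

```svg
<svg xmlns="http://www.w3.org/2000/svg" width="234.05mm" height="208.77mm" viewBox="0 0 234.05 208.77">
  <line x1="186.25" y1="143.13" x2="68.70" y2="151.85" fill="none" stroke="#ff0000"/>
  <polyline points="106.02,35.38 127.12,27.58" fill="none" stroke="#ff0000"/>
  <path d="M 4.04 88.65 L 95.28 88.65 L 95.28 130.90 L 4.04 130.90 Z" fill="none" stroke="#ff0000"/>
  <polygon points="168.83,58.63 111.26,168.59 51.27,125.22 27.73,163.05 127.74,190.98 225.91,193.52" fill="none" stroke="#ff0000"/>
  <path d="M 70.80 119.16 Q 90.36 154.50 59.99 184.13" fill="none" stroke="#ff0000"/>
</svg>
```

Since the viewBox matches the mm dimensions, user units are millimetres directly. The only transform is the Y-flip y_m = 208.77 − y_svg.

Shape 1 is a line segment drawn with `<line>`. Its stroke #ff0000 means score at S423, F1735. After flipping Y the toolpath is (186.25,65.64) → (68.70,56.92).

Shape 2 is a line segment drawn with `<polyline>`. Its stroke #ff0000 means score at S423, F1735. After flipping Y the toolpath is (106.02,173.39) → (127.12,181.19).

Shape 3 is a rectangle drawn with `<path>`. Its stroke #ff0000 means score at S423, F1735. After flipping Y the toolpath is (4.04,120.12) → (95.28,120.12) → (95.28,77.87) → (4.04,77.87) → (4.04,120.12), returning to the start.

Shape 4 is a closed polygon drawn with `<polygon>`. Its stroke #ff0000 means score at S423, F1735. After flipping Y the toolpath is (168.83,150.14) → (111.26,40.18) → (51.27,83.55) → (27.73,45.72) → (127.74,17.79) → (225.91,15.25) → (168.83,150.14), returning to the start.

Shape 5 is a quadratic bezier drawn with `<path>`. Its stroke #ff0000 means score at S423, F1735. After flipping Y the toolpath is (70.80,89.61) → (76.63,75.70) → (78.46,62.25) → (76.30,49.26) → (70.14,36.72) → (59.99,24.64).

G21
G90
G0 X186.25 Y65.64
M4 S423
G1 X68.70 Y56.92 F1735
M5
G0 X106.02 Y173.39
M4 S423
G1 X127.12 Y181.19 F1735
M5
G0 X4.04 Y120.12
M4 S423
G1 X95.28 Y120.12 F1735
G1 X95.28 Y77.87 F1735
G1 X4.04 Y77.87 F1735
G1 X4.04 Y120.12 F1735
M5
G0 X168.83 Y150.14
M4 S423
G1 X111.26 Y40.18 F1735
G1 X51.27 Y83.55 F1735
G1 X27.73 Y45.72 F1735
G1 X127.74 Y17.79 F1735
G1 X225.91 Y15.25 F1735
G1 X168.83 Y150.14 F1735
M5
G0 X70.80 Y89.61
M4 S423
G1 X76.63 Y75.70 F1735
G1 X78.46 Y62.25 F1735
G1 X76.30 Y49.26 F1735
G1 X70.14 Y36.72 F1735
G1 X59.99 Y24.64 F1735
M5
G0 X0.00 Y0.00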